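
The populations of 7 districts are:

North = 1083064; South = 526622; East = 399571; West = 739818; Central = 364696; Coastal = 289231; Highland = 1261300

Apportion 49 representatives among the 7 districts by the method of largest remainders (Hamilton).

Total 4664302; standard divisor 4664302/49 ≈ 95189.837.
Standard quotas: North 11.3779, South 5.5323, East 4.1976, West 7.7720, Central 3.8312, Coastal 3.0385, Highland 13.2504.
Lower quotas: North 11, South 5, East 4, West 7, Central 3, Coastal 3, Highland 13 (sum 46, leaving 3 seats).
Remainders in descending order: Central 0.8312, West 0.7720, South 0.5323, North 0.3779, Highland 0.2504, East 0.1976, Coastal 0.0385.
The surplus seats go to Central, West, South.

North 11, South 6, East 4, West 8, Central 4, Coastal 3, Highland 13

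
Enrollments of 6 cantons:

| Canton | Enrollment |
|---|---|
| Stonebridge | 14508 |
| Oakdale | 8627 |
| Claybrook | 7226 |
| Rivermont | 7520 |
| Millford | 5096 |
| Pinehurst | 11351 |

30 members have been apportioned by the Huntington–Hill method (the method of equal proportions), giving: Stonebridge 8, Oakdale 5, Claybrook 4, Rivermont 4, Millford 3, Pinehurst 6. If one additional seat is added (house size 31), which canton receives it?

Pinehurst

Priority for the next seat is population ÷ (√(s·(s+1))).
Priorities: Stonebridge 1709.784, Oakdale 1575.068, Claybrook 1615.783, Rivermont 1681.523, Millford 1471.088, Pinehurst 1751.497.
Highest priority: Pinehurst.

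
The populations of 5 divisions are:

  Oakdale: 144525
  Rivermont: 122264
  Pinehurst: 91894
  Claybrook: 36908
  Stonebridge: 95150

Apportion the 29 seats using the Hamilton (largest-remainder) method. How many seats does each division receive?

Oakdale: 9, Rivermont: 7, Pinehurst: 5, Claybrook: 2, Stonebridge: 6

Total 490741; standard divisor 490741/29 ≈ 16922.103.
Standard quotas: Oakdale 8.5406, Rivermont 7.2251, Pinehurst 5.4304, Claybrook 2.1811, Stonebridge 5.6228.
Lower quotas: Oakdale 8, Rivermont 7, Pinehurst 5, Claybrook 2, Stonebridge 5 (sum 27, leaving 2 seats).
Remainders in descending order: Stonebridge 0.6228, Oakdale 0.5406, Pinehurst 0.4304, Rivermont 0.2251, Claybrook 0.1811.
The surplus seats go to Stonebridge, Oakdale.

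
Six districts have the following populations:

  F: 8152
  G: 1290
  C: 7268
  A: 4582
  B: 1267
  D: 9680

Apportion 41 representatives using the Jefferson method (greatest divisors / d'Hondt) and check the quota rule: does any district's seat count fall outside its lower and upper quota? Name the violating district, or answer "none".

Standard quotas: F 10.367, G 1.641, C 9.243, A 5.827, B 1.611, D 12.311.
Jefferson allocation: F 11, G 1, C 9, A 6, B 1, D 13.
Every allocation lies between the lower and upper quota.

none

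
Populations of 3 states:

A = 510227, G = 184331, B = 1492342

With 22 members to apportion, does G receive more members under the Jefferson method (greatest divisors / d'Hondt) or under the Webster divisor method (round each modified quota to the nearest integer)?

Jefferson: A 5, G 1, B 16.
Webster: A 5, G 2, B 15.
G gets 1 under Jefferson and 2 under Webster.

Webster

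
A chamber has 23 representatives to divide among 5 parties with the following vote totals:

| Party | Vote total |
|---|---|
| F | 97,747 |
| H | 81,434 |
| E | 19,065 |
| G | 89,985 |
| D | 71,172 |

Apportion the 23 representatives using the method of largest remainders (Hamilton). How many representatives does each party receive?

F: 6; H: 5; E: 1; G: 6; D: 5

Standard divisor: 359403 ÷ 23 ≈ 15626.217.
Standard quotas: F 6.2553, H 5.2114, E 1.2201, G 5.7586, D 4.5547.
Lower quotas: F 6, H 5, E 1, G 5, D 4 (sum 21, leaving 2 seats).
Remainders in descending order: G 0.7586, D 0.5547, F 0.2553, E 0.2201, H 0.2114.
Largest remainders: G, D receive the extra seats.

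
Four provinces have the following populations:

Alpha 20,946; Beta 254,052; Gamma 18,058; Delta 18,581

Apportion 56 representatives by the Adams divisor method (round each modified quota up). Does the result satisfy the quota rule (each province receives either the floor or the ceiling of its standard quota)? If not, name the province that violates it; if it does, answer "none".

Beta

Standard quotas: Alpha 3.764, Beta 45.652, Gamma 3.245, Delta 3.339.
Adams allocation: Alpha 4, Beta 44, Gamma 4, Delta 4.
Beta has quota 45.652 (lower 45, upper 46) but receives 44 — outside the quota interval.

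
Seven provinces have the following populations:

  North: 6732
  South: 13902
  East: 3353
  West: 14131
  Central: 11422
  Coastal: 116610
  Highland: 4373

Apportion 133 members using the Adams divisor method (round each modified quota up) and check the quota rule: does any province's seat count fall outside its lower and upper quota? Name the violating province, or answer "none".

Standard quotas: North 5.251, South 10.843, East 2.615, West 11.022, Central 8.909, Coastal 90.950, Highland 3.411.
Adams allocation: North 6, South 11, East 3, West 11, Central 9, Coastal 89, Highland 4.
Coastal has quota 90.950 (lower 90, upper 91) but receives 89 — outside the quota interval.

Coastal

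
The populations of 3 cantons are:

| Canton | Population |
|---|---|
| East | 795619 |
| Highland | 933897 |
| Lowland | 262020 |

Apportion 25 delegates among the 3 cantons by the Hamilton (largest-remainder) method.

The standard divisor is 1991536/25 ≈ 79661.44.
Standard quotas: East 9.9875, Highland 11.7233, Lowland 3.2892.
Lower quotas: East 9, Highland 11, Lowland 3 (sum 23, leaving 2 seats).
Remainders in descending order: East 0.9875, Highland 0.7233, Lowland 0.2892.
Largest remainders: East, Highland receive the extra seats.

East 10; Highland 12; Lowland 3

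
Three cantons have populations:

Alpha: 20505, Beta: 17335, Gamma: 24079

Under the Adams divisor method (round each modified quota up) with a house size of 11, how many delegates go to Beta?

3

Standard divisor 61919/11 ≈ 5629; standard quotas: Alpha 3.643, Beta 3.080, Gamma 4.278.
Rounding up gives 4, 4, 5 = 13 seats, so the divisor must be adjusted.
With modified divisor 6400: modified quotas Alpha 3.204, Beta 2.709, Gamma 3.762.
Rounding up: Alpha 4, Beta 3, Gamma 4 (total 11).
Beta receives 3.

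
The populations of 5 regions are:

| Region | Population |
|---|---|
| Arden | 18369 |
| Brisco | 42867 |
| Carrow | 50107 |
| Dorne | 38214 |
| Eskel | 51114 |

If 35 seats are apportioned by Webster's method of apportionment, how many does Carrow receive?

Standard divisor 200671/35 ≈ 5733.457; standard quotas: Arden 3.204, Brisco 7.477, Carrow 8.739, Dorne 6.665, Eskel 8.915.
Rounding to the nearest integer gives Arden 3, Brisco 7, Carrow 9, Dorne 7, Eskel 9 — total 35, matching the house size, so no adjustment is needed.
Carrow receives 9.

9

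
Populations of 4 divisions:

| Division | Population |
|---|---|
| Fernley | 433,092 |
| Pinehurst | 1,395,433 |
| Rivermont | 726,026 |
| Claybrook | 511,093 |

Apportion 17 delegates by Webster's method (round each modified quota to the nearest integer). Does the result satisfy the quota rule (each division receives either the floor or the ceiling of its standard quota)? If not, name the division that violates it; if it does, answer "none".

none

Standard quotas: Fernley 2.402, Pinehurst 7.738, Rivermont 4.026, Claybrook 2.834.
Webster allocation: Fernley 2, Pinehurst 8, Rivermont 4, Claybrook 3.
Every allocation lies between the lower and upper quota.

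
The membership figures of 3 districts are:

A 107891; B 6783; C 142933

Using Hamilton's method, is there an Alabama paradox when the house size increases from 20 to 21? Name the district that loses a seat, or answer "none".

B

At 20 seats: A 8, B 1, C 11.
At 21 seats: A 9, B 0, C 12.
B drops from 1 to 0.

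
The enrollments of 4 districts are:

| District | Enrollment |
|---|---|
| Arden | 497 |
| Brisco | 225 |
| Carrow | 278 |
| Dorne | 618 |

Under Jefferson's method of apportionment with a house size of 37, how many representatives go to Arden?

Standard divisor 1618/37 ≈ 43.73; standard quotas: Arden 11.365, Brisco 5.145, Carrow 6.357, Dorne 14.132.
Rounding down gives 11, 5, 6, 14 = 36 seats, so the divisor must be adjusted.
With modified divisor 41.3: modified quotas Arden 12.034, Brisco 5.448, Carrow 6.731, Dorne 14.964.
Rounding down: Arden 12, Brisco 5, Carrow 6, Dorne 14 (total 37).
Arden receives 12.

12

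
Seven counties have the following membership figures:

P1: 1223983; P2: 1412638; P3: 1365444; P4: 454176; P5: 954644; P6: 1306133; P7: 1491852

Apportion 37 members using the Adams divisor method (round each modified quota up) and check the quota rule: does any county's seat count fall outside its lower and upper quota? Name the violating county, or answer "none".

none

Standard quotas: P1 5.517, P2 6.367, P3 6.154, P4 2.047, P5 4.303, P6 5.887, P7 6.724.
Adams allocation: P1 6, P2 6, P3 6, P4 2, P5 4, P6 6, P7 7.
Every allocation lies between the lower and upper quota.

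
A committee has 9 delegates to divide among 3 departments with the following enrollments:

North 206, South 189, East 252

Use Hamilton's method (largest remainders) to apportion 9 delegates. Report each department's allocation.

North=3, South=3, East=3

The standard divisor is 647/9 ≈ 71.889.
Standard quotas: North 2.866, South 2.629, East 3.505.
Lower quotas: North 2, South 2, East 3 (sum 7, leaving 2 seats).
Remainders in descending order: North 0.866, South 0.629, East 0.505.
Largest remainders: North, South receive the extra seats.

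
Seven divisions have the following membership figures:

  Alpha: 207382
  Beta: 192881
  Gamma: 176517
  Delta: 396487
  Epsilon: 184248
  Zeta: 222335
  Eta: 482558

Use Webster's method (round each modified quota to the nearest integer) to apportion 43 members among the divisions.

Alpha 5, Beta 5, Gamma 4, Delta 9, Epsilon 4, Zeta 5, Eta 11

Standard divisor 1862408/43 ≈ 43311.814; standard quotas: Alpha 4.788, Beta 4.453, Gamma 4.075, Delta 9.154, Epsilon 4.254, Zeta 5.133, Eta 11.141.
Rounding to the nearest integer gives 5, 4, 4, 9, 4, 5, 11 = 42 seats, so the divisor must be adjusted.
With modified divisor 42400: modified quotas Alpha 4.891, Beta 4.549, Gamma 4.163, Delta 9.351, Epsilon 4.345, Zeta 5.244, Eta 11.381.
Rounding to the nearest integer: Alpha 5, Beta 5, Gamma 4, Delta 9, Epsilon 4, Zeta 5, Eta 11 (total 43).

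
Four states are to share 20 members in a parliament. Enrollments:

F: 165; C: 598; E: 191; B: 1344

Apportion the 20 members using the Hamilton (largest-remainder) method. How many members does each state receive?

Standard divisor: 2298 ÷ 20 ≈ 114.9.
Standard quotas: F 1.436, C 5.205, E 1.662, B 11.697.
Lower quotas: F 1, C 5, E 1, B 11 (sum 18, leaving 2 seats).
Remainders in descending order: B 0.697, E 0.662, F 0.436, C 0.205.
Largest remainders: B, E receive the extra seats.

F: 1, C: 5, E: 2, B: 12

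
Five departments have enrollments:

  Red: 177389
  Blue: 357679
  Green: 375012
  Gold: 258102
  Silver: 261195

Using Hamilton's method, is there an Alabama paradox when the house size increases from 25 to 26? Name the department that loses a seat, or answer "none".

none

At 25 seats: Red 3, Blue 6, Green 7, Gold 4, Silver 5.
At 26 seats: Red 3, Blue 6, Green 7, Gold 5, Silver 5.
No department's allocation decreased.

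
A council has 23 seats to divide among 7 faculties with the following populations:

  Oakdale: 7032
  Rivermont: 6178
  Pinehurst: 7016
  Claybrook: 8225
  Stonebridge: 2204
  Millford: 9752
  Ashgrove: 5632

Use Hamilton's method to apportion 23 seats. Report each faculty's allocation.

Standard divisor: 46039 ÷ 23 ≈ 2001.696.
Standard quotas: Oakdale 3.5130, Rivermont 3.0864, Pinehurst 3.5050, Claybrook 4.1090, Stonebridge 1.1011, Millford 4.8719, Ashgrove 2.8136.
Lower quotas: Oakdale 3, Rivermont 3, Pinehurst 3, Claybrook 4, Stonebridge 1, Millford 4, Ashgrove 2 (sum 20, leaving 3 seats).
Remainders in descending order: Millford 0.8719, Ashgrove 0.8136, Oakdale 0.5130, Pinehurst 0.5050, Claybrook 0.1090, Stonebridge 0.1011, Rivermont 0.0864.
The surplus seats go to Millford, Ashgrove, Oakdale.

Oakdale 4, Rivermont 3, Pinehurst 3, Claybrook 4, Stonebridge 1, Millford 5, Ashgrove 3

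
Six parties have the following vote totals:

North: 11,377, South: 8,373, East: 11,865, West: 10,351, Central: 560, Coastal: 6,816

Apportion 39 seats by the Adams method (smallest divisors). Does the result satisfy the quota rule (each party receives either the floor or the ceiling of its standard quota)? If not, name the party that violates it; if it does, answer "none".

Standard quotas: North 8.992, South 6.618, East 9.378, West 8.181, Central 0.443, Coastal 5.387.
Adams allocation: North 9, South 7, East 9, West 8, Central 1, Coastal 5.
Every allocation lies between the lower and upper quota.

none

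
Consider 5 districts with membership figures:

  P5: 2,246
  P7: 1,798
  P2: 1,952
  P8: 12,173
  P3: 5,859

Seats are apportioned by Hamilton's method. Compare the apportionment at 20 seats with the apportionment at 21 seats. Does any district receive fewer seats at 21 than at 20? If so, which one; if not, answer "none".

At 20 seats: P5 2, P7 1, P2 2, P8 10, P3 5.
At 21 seats: P5 2, P7 1, P2 2, P8 11, P3 5.
No district's allocation decreased.

none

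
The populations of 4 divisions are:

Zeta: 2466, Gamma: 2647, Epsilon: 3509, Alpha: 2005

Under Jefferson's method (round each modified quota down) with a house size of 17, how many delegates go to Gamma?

4

Standard divisor 10627/17 ≈ 625.118; standard quotas: Zeta 3.945, Gamma 4.234, Epsilon 5.613, Alpha 3.207.
Rounding down gives 3, 4, 5, 3 = 15 seats, so the divisor must be adjusted.
With modified divisor 560: modified quotas Zeta 4.404, Gamma 4.727, Epsilon 6.266, Alpha 3.580.
Rounding down: Zeta 4, Gamma 4, Epsilon 6, Alpha 3 (total 17).
Gamma receives 4.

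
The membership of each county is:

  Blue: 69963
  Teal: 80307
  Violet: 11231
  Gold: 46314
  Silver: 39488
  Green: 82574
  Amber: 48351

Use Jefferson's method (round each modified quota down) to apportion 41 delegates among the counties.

Blue: 8, Teal: 9, Violet: 1, Gold: 5, Silver: 4, Green: 9, Amber: 5

Standard divisor 378228/41 ≈ 9225.073; standard quotas: Blue 7.584, Teal 8.705, Violet 1.217, Gold 5.020, Silver 4.281, Green 8.951, Amber 5.241.
Rounding down gives 7, 8, 1, 5, 4, 8, 5 = 38 seats, so the divisor must be adjusted.
With modified divisor 8500: modified quotas Blue 8.231, Teal 9.448, Violet 1.321, Gold 5.449, Silver 4.646, Green 9.715, Amber 5.688.
Rounding down: Blue 8, Teal 9, Violet 1, Gold 5, Silver 4, Green 9, Amber 5 (total 41).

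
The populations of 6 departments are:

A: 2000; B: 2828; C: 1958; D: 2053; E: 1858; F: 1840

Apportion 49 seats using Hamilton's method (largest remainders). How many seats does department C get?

8

Total 12537; standard divisor 12537/49 ≈ 255.857.
Standard quotas: A 7.817, B 11.053, C 7.653, D 8.024, E 7.262, F 7.192.
Lower quotas: A 7, B 11, C 7, D 8, E 7, F 7 (sum 47, leaving 2 seats).
Remainders in descending order: A 0.817, C 0.653, E 0.262, F 0.192, B 0.053, D 0.024.
The surplus seats go to A, C.
C receives 8.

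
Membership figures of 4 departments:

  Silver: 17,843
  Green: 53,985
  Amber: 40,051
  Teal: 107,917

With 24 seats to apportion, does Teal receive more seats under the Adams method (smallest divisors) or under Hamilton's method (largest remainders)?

Hamilton

Adams: Silver 2, Green 6, Amber 5, Teal 11.
Hamilton: Silver 2, Green 6, Amber 4, Teal 12.
Teal gets 11 under Adams and 12 under Hamilton.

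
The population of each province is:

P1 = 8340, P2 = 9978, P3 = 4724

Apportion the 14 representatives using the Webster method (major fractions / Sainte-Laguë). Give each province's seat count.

Standard divisor 23042/14 ≈ 1645.857; standard quotas: P1 5.067, P2 6.062, P3 2.870.
Rounding to the nearest integer gives P1 5, P2 6, P3 3 — total 14, matching the house size, so no adjustment is needed.

P1=5, P2=6, P3=3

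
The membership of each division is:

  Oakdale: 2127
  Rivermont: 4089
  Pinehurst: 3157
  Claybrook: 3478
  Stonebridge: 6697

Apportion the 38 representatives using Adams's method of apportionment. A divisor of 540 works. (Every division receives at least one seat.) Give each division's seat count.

With modified divisor 540: modified quotas Oakdale 3.939, Rivermont 7.572, Pinehurst 5.846, Claybrook 6.441, Stonebridge 12.402.
Rounding up: Oakdale 4, Rivermont 8, Pinehurst 6, Claybrook 7, Stonebridge 13 (total 38).

Oakdale 4; Rivermont 8; Pinehurst 6; Claybrook 7; Stonebridge 13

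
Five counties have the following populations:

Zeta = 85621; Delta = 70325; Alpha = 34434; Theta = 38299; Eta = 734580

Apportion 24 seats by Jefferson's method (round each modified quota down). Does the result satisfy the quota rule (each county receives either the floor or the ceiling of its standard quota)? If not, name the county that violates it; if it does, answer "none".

Eta

Standard quotas: Zeta 2.133, Delta 1.752, Alpha 0.858, Theta 0.954, Eta 18.302.
Jefferson allocation: Zeta 2, Delta 1, Alpha 0, Theta 1, Eta 20.
Eta has quota 18.302 (lower 18, upper 19) but receives 20 — outside the quota interval.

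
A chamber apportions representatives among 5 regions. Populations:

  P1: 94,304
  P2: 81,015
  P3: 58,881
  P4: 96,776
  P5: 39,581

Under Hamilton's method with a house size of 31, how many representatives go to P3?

The standard divisor is 370557/31 ≈ 11953.452.
Standard quotas: P1 7.8893, P2 6.7775, P3 4.9259, P4 8.0961, P5 3.3113.
Lower quotas: P1 7, P2 6, P3 4, P4 8, P5 3 (sum 28, leaving 3 seats).
Remainders in descending order: P3 0.9259, P1 0.8893, P2 0.7775, P5 0.3113, P4 0.0961.
Largest remainders: P3, P1, P2 receive the extra seats.
P3 receives 5.

5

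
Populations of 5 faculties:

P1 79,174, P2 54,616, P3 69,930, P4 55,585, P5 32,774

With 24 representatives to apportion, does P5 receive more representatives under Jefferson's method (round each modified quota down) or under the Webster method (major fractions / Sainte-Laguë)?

Jefferson: P1 7, P2 4, P3 6, P4 5, P5 2.
Webster: P1 6, P2 4, P3 6, P4 5, P5 3.
P5 gets 2 under Jefferson and 3 under Webster.

Webster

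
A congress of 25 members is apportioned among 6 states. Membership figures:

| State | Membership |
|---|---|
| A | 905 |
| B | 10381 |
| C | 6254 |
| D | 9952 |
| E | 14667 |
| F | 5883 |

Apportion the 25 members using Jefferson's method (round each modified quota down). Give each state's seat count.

Standard divisor 48042/25 ≈ 1921.68; standard quotas: A 0.471, B 5.402, C 3.254, D 5.179, E 7.632, F 3.061.
Rounding down gives 0, 5, 3, 5, 7, 3 = 23 seats, so the divisor must be adjusted.
With modified divisor 1700: modified quotas A 0.532, B 6.106, C 3.679, D 5.854, E 8.628, F 3.461.
Rounding down: A 0, B 6, C 3, D 5, E 8, F 3 (total 25).

A: 0, B: 6, C: 3, D: 5, E: 8, F: 3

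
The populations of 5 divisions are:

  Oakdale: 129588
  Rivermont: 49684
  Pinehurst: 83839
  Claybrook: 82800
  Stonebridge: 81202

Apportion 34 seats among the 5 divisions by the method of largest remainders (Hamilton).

Oakdale 10, Rivermont 4, Pinehurst 7, Claybrook 7, Stonebridge 6

The standard divisor is 427113/34 ≈ 12562.147.
Standard quotas: Oakdale 10.3158, Rivermont 3.9551, Pinehurst 6.6739, Claybrook 6.5912, Stonebridge 6.4640.
Lower quotas: Oakdale 10, Rivermont 3, Pinehurst 6, Claybrook 6, Stonebridge 6 (sum 31, leaving 3 seats).
Remainders in descending order: Rivermont 0.9551, Pinehurst 0.6739, Claybrook 0.5912, Stonebridge 0.4640, Oakdale 0.3158.
Largest remainders: Rivermont, Pinehurst, Claybrook receive the extra seats.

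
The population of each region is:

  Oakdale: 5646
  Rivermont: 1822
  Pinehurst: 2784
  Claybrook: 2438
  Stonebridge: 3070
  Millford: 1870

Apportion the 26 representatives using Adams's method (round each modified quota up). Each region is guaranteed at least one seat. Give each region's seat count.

Oakdale 8; Rivermont 3; Pinehurst 4; Claybrook 4; Stonebridge 4; Millford 3

Standard divisor 17630/26 ≈ 678.077; standard quotas: Oakdale 8.326, Rivermont 2.687, Pinehurst 4.106, Claybrook 3.595, Stonebridge 4.528, Millford 2.758.
Rounding up gives 9, 3, 5, 4, 5, 3 = 29 seats, so the divisor must be adjusted.
With modified divisor 800: modified quotas Oakdale 7.058, Rivermont 2.277, Pinehurst 3.480, Claybrook 3.047, Stonebridge 3.837, Millford 2.337.
Rounding up: Oakdale 8, Rivermont 3, Pinehurst 4, Claybrook 4, Stonebridge 4, Millford 3 (total 26).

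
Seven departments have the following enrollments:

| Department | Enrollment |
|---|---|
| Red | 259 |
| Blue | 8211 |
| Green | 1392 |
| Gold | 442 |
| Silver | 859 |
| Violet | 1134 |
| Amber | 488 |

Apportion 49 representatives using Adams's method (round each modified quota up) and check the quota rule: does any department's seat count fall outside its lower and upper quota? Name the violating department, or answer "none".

Blue

Standard quotas: Red 0.993, Blue 31.470, Green 5.335, Gold 1.694, Silver 3.292, Violet 4.346, Amber 1.870.
Adams allocation: Red 1, Blue 30, Green 5, Gold 2, Silver 4, Violet 5, Amber 2.
Blue has quota 31.470 (lower 31, upper 32) but receives 30 — outside the quota interval.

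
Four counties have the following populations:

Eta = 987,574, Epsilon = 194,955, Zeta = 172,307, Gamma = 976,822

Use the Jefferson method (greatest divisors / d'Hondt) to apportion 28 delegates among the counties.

Standard divisor 2331658/28 ≈ 83273.5; standard quotas: Eta 11.859, Epsilon 2.341, Zeta 2.069, Gamma 11.730.
Rounding down gives 11, 2, 2, 11 = 26 seats, so the divisor must be adjusted.
With modified divisor 78700: modified quotas Eta 12.549, Epsilon 2.477, Zeta 2.189, Gamma 12.412.
Rounding down: Eta 12, Epsilon 2, Zeta 2, Gamma 12 (total 28).

Eta 12; Epsilon 2; Zeta 2; Gamma 12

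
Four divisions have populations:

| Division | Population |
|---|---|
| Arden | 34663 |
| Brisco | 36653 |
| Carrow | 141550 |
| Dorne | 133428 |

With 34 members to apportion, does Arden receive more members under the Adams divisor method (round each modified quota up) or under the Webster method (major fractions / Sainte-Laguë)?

Adams: Arden 4, Brisco 4, Carrow 13, Dorne 13.
Webster: Arden 3, Brisco 4, Carrow 14, Dorne 13.
Arden gets 4 under Adams and 3 under Webster.

Adams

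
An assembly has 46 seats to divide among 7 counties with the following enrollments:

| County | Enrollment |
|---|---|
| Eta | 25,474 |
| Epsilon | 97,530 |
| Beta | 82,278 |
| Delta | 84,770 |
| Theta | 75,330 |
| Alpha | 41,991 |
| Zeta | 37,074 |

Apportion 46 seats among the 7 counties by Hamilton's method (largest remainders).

Total 444447; standard divisor 444447/46 ≈ 9661.891.
Standard quotas: Eta 2.6365, Epsilon 10.0943, Beta 8.5157, Delta 8.7736, Theta 7.7966, Alpha 4.3460, Zeta 3.8371.
Lower quotas: Eta 2, Epsilon 10, Beta 8, Delta 8, Theta 7, Alpha 4, Zeta 3 (sum 42, leaving 4 seats).
Remainders in descending order: Zeta 0.8371, Theta 0.7966, Delta 0.7736, Eta 0.6365, Beta 0.5157, Alpha 0.3460, Epsilon 0.0943.
Largest remainders: Zeta, Theta, Delta, Eta receive the extra seats.

Eta 3, Epsilon 10, Beta 8, Delta 9, Theta 8, Alpha 4, Zeta 4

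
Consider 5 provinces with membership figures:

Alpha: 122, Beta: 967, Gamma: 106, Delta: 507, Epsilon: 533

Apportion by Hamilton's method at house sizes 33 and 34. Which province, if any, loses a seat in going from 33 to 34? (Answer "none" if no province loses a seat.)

At 33 seats: Alpha 2, Beta 14, Gamma 2, Delta 7, Epsilon 8.
At 34 seats: Alpha 2, Beta 15, Gamma 1, Delta 8, Epsilon 8.
Gamma drops from 2 to 1.

Gamma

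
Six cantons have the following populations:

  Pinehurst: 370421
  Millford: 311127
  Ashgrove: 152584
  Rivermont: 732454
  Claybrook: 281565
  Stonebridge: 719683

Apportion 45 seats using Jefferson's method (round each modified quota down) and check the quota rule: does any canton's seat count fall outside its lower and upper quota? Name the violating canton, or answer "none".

none

Standard quotas: Pinehurst 6.491, Millford 5.452, Ashgrove 2.674, Rivermont 12.836, Claybrook 4.934, Stonebridge 12.612.
Jefferson allocation: Pinehurst 7, Millford 5, Ashgrove 2, Rivermont 13, Claybrook 5, Stonebridge 13.
Every allocation lies between the lower and upper quota.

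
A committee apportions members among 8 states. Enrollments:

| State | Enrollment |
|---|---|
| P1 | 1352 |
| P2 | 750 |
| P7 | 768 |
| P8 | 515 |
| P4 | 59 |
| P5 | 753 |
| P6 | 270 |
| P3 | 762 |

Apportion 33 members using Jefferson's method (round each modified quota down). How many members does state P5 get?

5

Standard divisor 5229/33 ≈ 158.455; standard quotas: P1 8.532, P2 4.733, P7 4.847, P8 3.250, P4 0.372, P5 4.752, P6 1.704, P3 4.809.
Rounding down gives 8, 4, 4, 3, 0, 4, 1, 4 = 28 seats, so the divisor must be adjusted.
With modified divisor 140: modified quotas P1 9.657, P2 5.357, P7 5.486, P8 3.679, P4 0.421, P5 5.379, P6 1.929, P3 5.443.
Rounding down: P1 9, P2 5, P7 5, P8 3, P4 0, P5 5, P6 1, P3 5 (total 33).
P5 receives 5.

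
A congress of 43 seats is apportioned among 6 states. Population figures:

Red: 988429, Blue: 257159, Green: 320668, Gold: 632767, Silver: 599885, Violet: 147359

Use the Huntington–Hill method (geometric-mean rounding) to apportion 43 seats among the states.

Red=14, Blue=4, Green=5, Gold=9, Silver=9, Violet=2

With divisor 69453: modified quotas Red 14.232, Blue 3.703, Green 4.617, Gold 9.111, Silver 8.637, Violet 2.122.
Geometric-mean thresholds: Red √(14·15)=14.491, Blue √(3·4)=3.464, Green √(4·5)=4.472, Gold √(9·10)=9.487, Silver √(8·9)=8.485, Violet √(2·3)=2.449.
Each quota rounded against its threshold gives Red 14, Blue 4, Green 5, Gold 9, Silver 9, Violet 2 (total 43).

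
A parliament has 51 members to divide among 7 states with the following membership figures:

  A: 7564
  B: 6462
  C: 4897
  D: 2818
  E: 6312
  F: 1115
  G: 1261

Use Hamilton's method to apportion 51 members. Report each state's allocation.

The standard divisor is 30429/51 ≈ 596.647.
Standard quotas: A 12.6775, B 10.8305, C 8.2075, D 4.7231, E 10.5791, F 1.8688, G 2.1135.
Lower quotas: A 12, B 10, C 8, D 4, E 10, F 1, G 2 (sum 47, leaving 4 seats).
Remainders in descending order: F 0.8688, B 0.8305, D 0.7231, A 0.6775, E 0.5791, C 0.2075, G 0.1135.
The surplus seats go to F, B, D, A.

A 13, B 11, C 8, D 5, E 10, F 2, G 2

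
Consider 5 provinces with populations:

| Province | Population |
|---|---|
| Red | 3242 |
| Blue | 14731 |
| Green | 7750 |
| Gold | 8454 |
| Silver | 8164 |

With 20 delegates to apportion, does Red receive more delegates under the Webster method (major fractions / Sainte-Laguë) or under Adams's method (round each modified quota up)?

Webster: Red 1, Blue 7, Green 4, Gold 4, Silver 4.
Adams: Red 2, Blue 6, Green 4, Gold 4, Silver 4.
Red gets 1 under Webster and 2 under Adams.

Adams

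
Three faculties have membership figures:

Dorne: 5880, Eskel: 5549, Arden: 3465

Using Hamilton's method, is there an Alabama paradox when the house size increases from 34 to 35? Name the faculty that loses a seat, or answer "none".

At 34 seats: Dorne 13, Eskel 13, Arden 8.
At 35 seats: Dorne 14, Eskel 13, Arden 8.
No faculty's allocation decreased.

none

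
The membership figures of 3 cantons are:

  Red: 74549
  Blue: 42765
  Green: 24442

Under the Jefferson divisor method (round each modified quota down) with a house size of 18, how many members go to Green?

Standard divisor 141756/18 ≈ 7875.333; standard quotas: Red 9.466, Blue 5.430, Green 3.104.
Rounding down gives 9, 5, 3 = 17 seats, so the divisor must be adjusted.
With modified divisor 7300: modified quotas Red 10.212, Blue 5.858, Green 3.348.
Rounding down: Red 10, Blue 5, Green 3 (total 18).
Green receives 3.

3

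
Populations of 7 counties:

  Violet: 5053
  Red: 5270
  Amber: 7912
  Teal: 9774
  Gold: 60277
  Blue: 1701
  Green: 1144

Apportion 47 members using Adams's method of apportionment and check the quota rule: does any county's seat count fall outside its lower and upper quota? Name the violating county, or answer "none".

Gold

Standard quotas: Violet 2.606, Red 2.718, Amber 4.081, Teal 5.041, Gold 31.087, Blue 0.877, Green 0.590.
Adams allocation: Violet 3, Red 3, Amber 4, Teal 5, Gold 30, Blue 1, Green 1.
Gold has quota 31.087 (lower 31, upper 32) but receives 30 — outside the quota interval.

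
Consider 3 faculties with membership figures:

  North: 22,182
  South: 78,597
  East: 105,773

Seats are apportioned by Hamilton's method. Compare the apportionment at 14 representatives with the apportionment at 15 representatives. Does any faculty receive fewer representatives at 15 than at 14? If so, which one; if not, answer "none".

North

At 14 seats: North 2, South 5, East 7.
At 15 seats: North 1, South 6, East 8.
North drops from 2 to 1.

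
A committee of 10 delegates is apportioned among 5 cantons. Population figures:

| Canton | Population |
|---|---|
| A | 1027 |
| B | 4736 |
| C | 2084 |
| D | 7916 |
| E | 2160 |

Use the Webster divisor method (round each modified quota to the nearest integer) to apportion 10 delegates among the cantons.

A 1, B 3, C 1, D 4, E 1

Standard divisor 17923/10 ≈ 1792.3; standard quotas: A 0.573, B 2.642, C 1.163, D 4.417, E 1.205.
Rounding to the nearest integer gives A 1, B 3, C 1, D 4, E 1 — total 10, matching the house size, so no adjustment is needed.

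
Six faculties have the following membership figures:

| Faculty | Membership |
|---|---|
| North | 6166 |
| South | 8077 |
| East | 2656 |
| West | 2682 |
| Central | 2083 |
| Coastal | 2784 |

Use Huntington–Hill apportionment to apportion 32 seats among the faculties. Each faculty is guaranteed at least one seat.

North=8, South=10, East=3, West=4, Central=3, Coastal=4

With divisor 772: modified quotas North 7.987, South 10.462, East 3.440, West 3.474, Central 2.698, Coastal 3.606.
Geometric-mean thresholds: North √(7·8)=7.483, South √(10·11)=10.488, East √(3·4)=3.464, West √(3·4)=3.464, Central √(2·3)=2.449, Coastal √(3·4)=3.464.
Each quota rounded against its threshold gives North 8, South 10, East 3, West 4, Central 3, Coastal 4 (total 32).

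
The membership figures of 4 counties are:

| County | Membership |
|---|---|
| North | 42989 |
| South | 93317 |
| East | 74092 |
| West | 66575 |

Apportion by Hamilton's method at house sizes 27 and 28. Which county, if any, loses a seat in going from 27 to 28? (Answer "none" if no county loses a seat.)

none

At 27 seats: North 4, South 9, East 7, West 7.
At 28 seats: North 4, South 9, East 8, West 7.
No county's allocation decreased.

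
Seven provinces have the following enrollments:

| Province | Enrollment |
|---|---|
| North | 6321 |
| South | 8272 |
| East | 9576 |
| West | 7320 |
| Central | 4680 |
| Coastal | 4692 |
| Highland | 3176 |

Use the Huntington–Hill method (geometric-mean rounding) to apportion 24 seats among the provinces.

With divisor 1880: modified quotas North 3.362, South 4.400, East 5.094, West 3.894, Central 2.489, Coastal 2.496, Highland 1.689.
Geometric-mean thresholds: North √(3·4)=3.464, South √(4·5)=4.472, East √(5·6)=5.477, West √(3·4)=3.464, Central √(2·3)=2.449, Coastal √(2·3)=2.449, Highland √(1·2)=1.414.
Each quota rounded against its threshold gives North 3, South 4, East 5, West 4, Central 3, Coastal 3, Highland 2 (total 24).

North: 3, South: 4, East: 5, West: 4, Central: 3, Coastal: 3, Highland: 2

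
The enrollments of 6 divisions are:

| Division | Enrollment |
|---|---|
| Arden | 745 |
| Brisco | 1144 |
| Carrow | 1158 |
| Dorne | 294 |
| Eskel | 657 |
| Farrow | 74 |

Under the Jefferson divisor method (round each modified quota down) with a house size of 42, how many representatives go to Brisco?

12

Standard divisor 4072/42 ≈ 96.952; standard quotas: Arden 7.684, Brisco 11.800, Carrow 11.944, Dorne 3.032, Eskel 6.777, Farrow 0.763.
Rounding down gives 7, 11, 11, 3, 6, 0 = 38 seats, so the divisor must be adjusted.
With modified divisor 90: modified quotas Arden 8.278, Brisco 12.711, Carrow 12.867, Dorne 3.267, Eskel 7.300, Farrow 0.822.
Rounding down: Arden 8, Brisco 12, Carrow 12, Dorne 3, Eskel 7, Farrow 0 (total 42).
Brisco receives 12.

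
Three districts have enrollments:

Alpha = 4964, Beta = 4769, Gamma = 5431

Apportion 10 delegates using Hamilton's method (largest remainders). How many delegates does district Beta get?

3

The standard divisor is 15164/10 ≈ 1516.4.
Standard quotas: Alpha 3.2735, Beta 3.1449, Gamma 3.5815.
Lower quotas: Alpha 3, Beta 3, Gamma 3 (sum 9, leaving 1 seat).
Remainders in descending order: Gamma 0.5815, Alpha 0.2735, Beta 0.1449.
The surplus seat goes to Gamma.
Beta receives 3.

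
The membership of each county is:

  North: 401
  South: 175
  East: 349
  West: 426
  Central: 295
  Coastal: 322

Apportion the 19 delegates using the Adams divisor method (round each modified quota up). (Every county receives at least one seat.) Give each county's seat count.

Standard divisor 1968/19 ≈ 103.579; standard quotas: North 3.871, South 1.690, East 3.369, West 4.113, Central 2.848, Coastal 3.109.
Rounding up gives 4, 2, 4, 5, 3, 4 = 22 seats, so the divisor must be adjusted.
With modified divisor 120: modified quotas North 3.342, South 1.458, East 2.908, West 3.550, Central 2.458, Coastal 2.683.
Rounding up: North 4, South 2, East 3, West 4, Central 3, Coastal 3 (total 19).

North 4, South 2, East 3, West 4, Central 3, Coastal 3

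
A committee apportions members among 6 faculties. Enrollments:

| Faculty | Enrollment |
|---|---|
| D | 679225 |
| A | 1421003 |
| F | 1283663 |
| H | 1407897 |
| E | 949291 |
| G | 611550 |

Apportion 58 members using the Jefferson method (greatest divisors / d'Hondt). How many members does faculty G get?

5

Standard divisor 6352629/58 ≈ 109528.086; standard quotas: D 6.201, A 12.974, F 11.720, H 12.854, E 8.667, G 5.583.
Rounding down gives 6, 12, 11, 12, 8, 5 = 54 seats, so the divisor must be adjusted.
With modified divisor 103700: modified quotas D 6.550, A 13.703, F 12.379, H 13.577, E 9.154, G 5.897.
Rounding down: D 6, A 13, F 12, H 13, E 9, G 5 (total 58).
G receives 5.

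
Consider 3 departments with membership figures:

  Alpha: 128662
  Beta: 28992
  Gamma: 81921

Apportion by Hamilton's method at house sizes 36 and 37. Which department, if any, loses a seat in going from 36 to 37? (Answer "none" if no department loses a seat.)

At 36 seats: Alpha 19, Beta 5, Gamma 12.
At 37 seats: Alpha 20, Beta 4, Gamma 13.
Beta drops from 5 to 4.

Beta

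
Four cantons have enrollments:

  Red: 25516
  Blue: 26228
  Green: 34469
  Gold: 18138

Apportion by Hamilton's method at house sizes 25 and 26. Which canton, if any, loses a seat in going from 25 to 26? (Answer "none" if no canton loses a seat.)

Gold

At 25 seats: Red 6, Blue 6, Green 8, Gold 5.
At 26 seats: Red 6, Blue 7, Green 9, Gold 4.
Gold drops from 5 to 4.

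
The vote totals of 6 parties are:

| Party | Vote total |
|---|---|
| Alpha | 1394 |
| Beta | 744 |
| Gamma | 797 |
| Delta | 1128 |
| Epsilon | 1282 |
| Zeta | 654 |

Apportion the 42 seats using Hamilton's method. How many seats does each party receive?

Standard divisor: 5999 ÷ 42 ≈ 142.833.
Standard quotas: Alpha 9.760, Beta 5.209, Gamma 5.580, Delta 7.897, Epsilon 8.975, Zeta 4.579.
Lower quotas: Alpha 9, Beta 5, Gamma 5, Delta 7, Epsilon 8, Zeta 4 (sum 38, leaving 4 seats).
Remainders in descending order: Epsilon 0.975, Delta 0.897, Alpha 0.760, Gamma 0.580, Zeta 0.579, Beta 0.209.
The surplus seats go to Epsilon, Delta, Alpha, Gamma.

Alpha: 10, Beta: 5, Gamma: 6, Delta: 8, Epsilon: 9, Zeta: 4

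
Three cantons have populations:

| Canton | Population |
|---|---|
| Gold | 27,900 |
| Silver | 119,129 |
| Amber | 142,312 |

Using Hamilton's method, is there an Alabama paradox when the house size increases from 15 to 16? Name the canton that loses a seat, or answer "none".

Gold

At 15 seats: Gold 2, Silver 6, Amber 7.
At 16 seats: Gold 1, Silver 7, Amber 8.
Gold drops from 2 to 1.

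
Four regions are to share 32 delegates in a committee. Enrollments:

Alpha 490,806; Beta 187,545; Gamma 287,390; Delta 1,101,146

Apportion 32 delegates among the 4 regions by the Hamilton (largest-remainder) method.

Alpha=8, Beta=3, Gamma=4, Delta=17

Total 2066887; standard divisor 2066887/32 ≈ 64590.219.
Standard quotas: Alpha 7.5988, Beta 2.9036, Gamma 4.4494, Delta 17.0482.
Lower quotas: Alpha 7, Beta 2, Gamma 4, Delta 17 (sum 30, leaving 2 seats).
Remainders in descending order: Beta 0.9036, Alpha 0.5988, Gamma 0.4494, Delta 0.0482.
The surplus seats go to Beta, Alpha.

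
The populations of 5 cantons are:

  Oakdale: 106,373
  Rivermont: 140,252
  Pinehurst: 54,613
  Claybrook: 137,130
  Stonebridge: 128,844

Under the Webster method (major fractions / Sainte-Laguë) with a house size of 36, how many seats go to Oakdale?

Standard divisor 567212/36 ≈ 15755.889; standard quotas: Oakdale 6.751, Rivermont 8.902, Pinehurst 3.466, Claybrook 8.703, Stonebridge 8.178.
Rounding to the nearest integer gives Oakdale 7, Rivermont 9, Pinehurst 3, Claybrook 9, Stonebridge 8 — total 36, matching the house size, so no adjustment is needed.
Oakdale receives 7.

7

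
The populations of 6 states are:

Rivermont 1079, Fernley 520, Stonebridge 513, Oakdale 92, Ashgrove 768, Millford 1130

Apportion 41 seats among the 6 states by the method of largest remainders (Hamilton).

Rivermont 11, Fernley 5, Stonebridge 5, Oakdale 1, Ashgrove 8, Millford 11

The standard divisor is 4102/41 ≈ 100.049.
Standard quotas: Rivermont 10.785, Fernley 5.197, Stonebridge 5.127, Oakdale 0.920, Ashgrove 7.676, Millford 11.294.
Lower quotas: Rivermont 10, Fernley 5, Stonebridge 5, Oakdale 0, Ashgrove 7, Millford 11 (sum 38, leaving 3 seats).
Remainders in descending order: Oakdale 0.920, Rivermont 0.785, Ashgrove 0.676, Millford 0.294, Fernley 0.197, Stonebridge 0.127.
The surplus seats go to Oakdale, Rivermont, Ashgrove.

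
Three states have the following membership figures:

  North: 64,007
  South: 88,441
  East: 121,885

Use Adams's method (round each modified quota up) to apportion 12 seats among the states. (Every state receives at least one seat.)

Standard divisor 274333/12 ≈ 22861.083; standard quotas: North 2.800, South 3.869, East 5.332.
Rounding up gives 3, 4, 6 = 13 seats, so the divisor must be adjusted.
With modified divisor 26900: modified quotas North 2.379, South 3.288, East 4.531.
Rounding up: North 3, South 4, East 5 (total 12).

North 3, South 4, East 5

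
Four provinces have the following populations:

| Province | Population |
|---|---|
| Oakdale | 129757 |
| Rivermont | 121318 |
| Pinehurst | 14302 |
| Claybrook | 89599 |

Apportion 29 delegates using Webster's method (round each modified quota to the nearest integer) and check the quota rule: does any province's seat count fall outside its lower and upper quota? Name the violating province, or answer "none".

Standard quotas: Oakdale 10.601, Rivermont 9.911, Pinehurst 1.168, Claybrook 7.320.
Webster allocation: Oakdale 11, Rivermont 10, Pinehurst 1, Claybrook 7.
Every allocation lies between the lower and upper quota.

none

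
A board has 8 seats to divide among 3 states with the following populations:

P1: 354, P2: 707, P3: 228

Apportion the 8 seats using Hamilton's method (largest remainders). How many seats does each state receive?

The standard divisor is 1289/8 ≈ 161.125.
Standard quotas: P1 2.197, P2 4.388, P3 1.415.
Lower quotas: P1 2, P2 4, P3 1 (sum 7, leaving 1 seat).
Remainders in descending order: P3 0.415, P2 0.388, P1 0.197.
Largest remainder: P3 receives the extra seat.

P1 2, P2 4, P3 2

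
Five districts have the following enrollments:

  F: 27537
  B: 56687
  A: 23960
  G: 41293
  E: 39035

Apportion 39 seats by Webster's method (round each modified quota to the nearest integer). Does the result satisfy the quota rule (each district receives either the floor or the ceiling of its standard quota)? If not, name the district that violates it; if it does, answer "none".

Standard quotas: F 5.697, B 11.728, A 4.957, G 8.543, E 8.076.
Webster allocation: F 6, B 12, A 5, G 8, E 8.
Every allocation lies between the lower and upper quota.

none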